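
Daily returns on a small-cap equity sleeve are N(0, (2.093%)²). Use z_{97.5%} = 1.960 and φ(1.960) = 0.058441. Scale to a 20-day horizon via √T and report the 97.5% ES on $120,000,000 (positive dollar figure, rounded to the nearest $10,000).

σ_{20d} = 2.093% × √20 = 9.360%.
ES multiplier = φ(z)/(1−α) = 0.058441/0.025 = 2.338.
ES = 9.360% × 2.338 = 21.884%; on $120,000,000: $26,260,800.

$26,260,000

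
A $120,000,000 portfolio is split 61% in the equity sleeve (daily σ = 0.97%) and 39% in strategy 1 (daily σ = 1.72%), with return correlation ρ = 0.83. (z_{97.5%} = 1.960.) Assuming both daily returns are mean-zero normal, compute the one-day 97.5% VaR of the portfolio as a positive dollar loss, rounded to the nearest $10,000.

$2,840,000

σ_p² = 0.61²·0.97² + 0.39²·1.72² + 2·0.83·0.61·0.39·0.97·1.72 = 1.4590 (%²).
σ_p = √1.4590 = 1.208%.
VaR = 1.960 × 1.208% = 2.368%; on $120,000,000 that is $2,841,600.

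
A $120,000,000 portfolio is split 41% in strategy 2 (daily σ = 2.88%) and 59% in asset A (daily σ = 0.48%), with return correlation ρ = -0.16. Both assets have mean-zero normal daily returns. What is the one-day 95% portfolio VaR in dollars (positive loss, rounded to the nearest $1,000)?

σ_p² = 0.41²·2.88² + 0.59²·0.48² + 2·-0.16·0.41·0.59·2.88·0.48 = 1.3675 (%²).
σ_p = √1.3675 = 1.169%.
At 95%, z = 1.645.
VaR = 1.645 × 1.169% = 1.923%; on $120,000,000 that is $2,307,600.

$2,308,000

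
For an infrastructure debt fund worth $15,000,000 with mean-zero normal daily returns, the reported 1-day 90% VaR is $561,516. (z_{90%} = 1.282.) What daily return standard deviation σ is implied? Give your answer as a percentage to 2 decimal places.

2.92%

VaR as a fraction: $561,516 / $15,000,000 = 3.743%.
σ = VaR / z = 3.743% / 1.282 = 2.920%.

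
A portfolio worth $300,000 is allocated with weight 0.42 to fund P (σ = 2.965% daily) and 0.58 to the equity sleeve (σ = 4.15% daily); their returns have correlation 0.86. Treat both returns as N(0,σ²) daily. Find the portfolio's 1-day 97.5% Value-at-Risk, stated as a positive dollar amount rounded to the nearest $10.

$20,790

σ_p² = 0.42²·2.965² + 0.58²·4.15² + 2·0.86·0.42·0.58·2.965·4.15 = 12.5000 (%²).
σ_p = √12.5000 = 3.536%.
At 97.5%, z = 1.960.
VaR = 1.960 × 3.536% = 6.931%; on $300,000 that is $20,793.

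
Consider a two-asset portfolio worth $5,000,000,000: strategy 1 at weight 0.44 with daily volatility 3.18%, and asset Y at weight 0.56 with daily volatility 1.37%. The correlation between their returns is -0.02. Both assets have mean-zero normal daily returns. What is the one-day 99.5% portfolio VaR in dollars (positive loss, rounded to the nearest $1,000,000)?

$204,000,000

σ_p² = 0.44²·3.18² + 0.56²·1.37² + 2·-0.02·0.44·0.56·3.18·1.37 = 2.5034 (%²).
σ_p = √2.5034 = 1.582%.
At 99.5%, z = 2.576.
VaR = 2.576 × 1.582% = 4.075%; on $5,000,000,000 that is $203,750,000.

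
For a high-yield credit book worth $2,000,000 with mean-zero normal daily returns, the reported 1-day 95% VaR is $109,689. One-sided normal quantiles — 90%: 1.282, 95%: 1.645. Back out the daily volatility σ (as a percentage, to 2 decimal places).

3.33%

VaR as a fraction: $109,689 / $2,000,000 = 5.484%.
σ = VaR / z = 5.484% / 1.645 = 3.334%.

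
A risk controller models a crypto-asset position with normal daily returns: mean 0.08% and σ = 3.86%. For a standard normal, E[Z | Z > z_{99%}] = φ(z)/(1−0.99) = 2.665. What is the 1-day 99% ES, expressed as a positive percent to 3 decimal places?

10.207%

ES = −(0.08%) + 3.86% × 2.665 = 10.207%.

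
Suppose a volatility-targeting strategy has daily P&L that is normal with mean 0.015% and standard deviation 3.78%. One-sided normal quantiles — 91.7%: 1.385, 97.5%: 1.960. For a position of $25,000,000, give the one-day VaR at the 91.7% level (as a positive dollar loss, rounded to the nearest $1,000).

VaR = −μ + z·σ = −(0.015%) + 1.385 × 3.78% = 5.220%.
On $25,000,000: 0.05220 × $25,000,000 = $1,305,000.

$1,305,000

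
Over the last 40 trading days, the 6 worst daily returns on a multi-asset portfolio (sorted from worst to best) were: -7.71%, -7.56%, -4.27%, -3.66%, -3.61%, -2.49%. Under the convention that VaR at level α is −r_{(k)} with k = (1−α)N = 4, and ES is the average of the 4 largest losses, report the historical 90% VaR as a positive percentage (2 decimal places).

3.66%

k = 4; the 4th lowest return is -3.66%, so VaR = 3.66%.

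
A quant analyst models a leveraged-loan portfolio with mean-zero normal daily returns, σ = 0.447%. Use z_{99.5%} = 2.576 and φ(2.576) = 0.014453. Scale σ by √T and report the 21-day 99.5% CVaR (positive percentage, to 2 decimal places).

σ_{21d} = 0.447% × √21 = 2.048%.
ES multiplier = φ(z)/(1−α) = 0.014453/0.005 = 2.891.
ES = 2.048% × 2.891 = 5.921%.

5.92%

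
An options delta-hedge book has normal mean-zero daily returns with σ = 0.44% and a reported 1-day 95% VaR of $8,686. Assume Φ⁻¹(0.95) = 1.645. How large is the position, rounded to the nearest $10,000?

$1,200,000

VaR as a fraction of value: z·σ = 1.645 × 0.44% = 0.7238%.
Position = $8,686 / 0.007238 = $1,200,055.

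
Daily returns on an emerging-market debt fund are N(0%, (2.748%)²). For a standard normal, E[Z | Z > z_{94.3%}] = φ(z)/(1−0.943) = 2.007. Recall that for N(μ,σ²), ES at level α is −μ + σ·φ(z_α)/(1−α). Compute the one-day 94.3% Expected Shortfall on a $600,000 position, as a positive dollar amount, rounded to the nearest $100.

ES = 2.748% × 2.007 = 5.515%.
On $600,000: 0.05515 × $600,000 = $33,090.

$33,100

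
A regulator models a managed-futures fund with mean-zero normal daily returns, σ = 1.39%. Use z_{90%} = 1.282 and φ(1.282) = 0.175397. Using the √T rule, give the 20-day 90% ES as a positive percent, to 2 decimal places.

σ_{20d} = 1.39% × √20 = 6.216%.
ES multiplier = φ(z)/(1−α) = 0.175397/0.1 = 1.754.
ES = 6.216% × 1.754 = 10.903%.

10.90%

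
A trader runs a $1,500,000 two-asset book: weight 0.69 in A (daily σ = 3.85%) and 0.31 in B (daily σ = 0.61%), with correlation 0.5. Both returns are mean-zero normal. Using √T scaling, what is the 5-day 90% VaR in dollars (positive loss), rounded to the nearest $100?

σ_p = √(0.69²·3.85² + 0.31²·0.61² + 2·0.5·0.69·0.31·3.85·0.61) = 2.756%.
σ_{5d} = 2.756% × √5 = 6.163%.
z(90%) = 1.282.
VaR = 1.282 × 6.163% = 7.901%; on $1,500,000 that is $118,515.

$118,500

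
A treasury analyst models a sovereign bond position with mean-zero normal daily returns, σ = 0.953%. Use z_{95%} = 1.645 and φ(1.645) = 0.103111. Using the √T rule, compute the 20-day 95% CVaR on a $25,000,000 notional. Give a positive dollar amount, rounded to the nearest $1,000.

$2,197,000

σ_{20d} = 0.953% × √20 = 4.262%.
ES multiplier = φ(z)/(1−α) = 0.103111/0.05 = 2.062.
ES = 4.262% × 2.062 = 8.788%; on $25,000,000: $2,197,000.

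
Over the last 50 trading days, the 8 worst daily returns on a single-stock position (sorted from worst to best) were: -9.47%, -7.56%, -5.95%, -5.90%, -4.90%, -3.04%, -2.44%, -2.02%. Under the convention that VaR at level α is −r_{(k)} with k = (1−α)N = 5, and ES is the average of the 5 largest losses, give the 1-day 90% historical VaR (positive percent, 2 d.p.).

k = 5; the 5th lowest return is -4.90%, so VaR = 4.90%.

4.90%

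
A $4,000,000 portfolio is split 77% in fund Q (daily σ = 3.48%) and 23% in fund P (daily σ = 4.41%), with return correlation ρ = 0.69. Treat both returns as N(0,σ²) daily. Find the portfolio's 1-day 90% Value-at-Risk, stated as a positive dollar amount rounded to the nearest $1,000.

σ_p² = 0.77²·3.48² + 0.23²·4.41² + 2·0.69·0.77·0.23·3.48·4.41 = 11.9598 (%²).
σ_p = √11.9598 = 3.458%.
At 90%, z = 1.282.
VaR = 1.282 × 3.458% = 4.433%; on $4,000,000 that is $177,320.

$177,000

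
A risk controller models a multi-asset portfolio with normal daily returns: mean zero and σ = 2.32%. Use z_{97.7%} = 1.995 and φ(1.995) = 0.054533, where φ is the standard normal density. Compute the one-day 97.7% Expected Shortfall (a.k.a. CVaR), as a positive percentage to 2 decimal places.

5.50%

Tail multiplier: φ(z)/(1−α) = 0.054533 / 0.023 = 2.371.
ES = 2.32% × 2.371 = 5.501%.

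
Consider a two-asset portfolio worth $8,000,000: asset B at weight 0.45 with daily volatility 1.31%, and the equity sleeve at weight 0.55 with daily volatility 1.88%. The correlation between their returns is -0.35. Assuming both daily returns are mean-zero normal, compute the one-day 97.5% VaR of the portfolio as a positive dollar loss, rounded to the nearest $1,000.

σ_p² = 0.45²·1.31² + 0.55²·1.88² + 2·-0.35·0.45·0.55·1.31·1.88 = 0.9900 (%²).
σ_p = √0.9900 = 0.995%.
At 97.5%, z = 1.960.
VaR = 1.960 × 0.995% = 1.950%; on $8,000,000 that is $156,000.

$156,000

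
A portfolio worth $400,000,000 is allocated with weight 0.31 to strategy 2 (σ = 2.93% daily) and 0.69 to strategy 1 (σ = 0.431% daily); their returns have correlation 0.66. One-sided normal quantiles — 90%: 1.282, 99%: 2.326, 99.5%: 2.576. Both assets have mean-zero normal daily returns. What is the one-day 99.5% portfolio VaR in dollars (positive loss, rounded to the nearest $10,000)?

$11,610,000

σ_p² = 0.31²·2.93² + 0.69²·0.431² + 2·0.66·0.31·0.69·2.93·0.431 = 1.2700 (%²).
σ_p = √1.2700 = 1.127%.
VaR = 2.576 × 1.127% = 2.903%; on $400,000,000 that is $11,612,000.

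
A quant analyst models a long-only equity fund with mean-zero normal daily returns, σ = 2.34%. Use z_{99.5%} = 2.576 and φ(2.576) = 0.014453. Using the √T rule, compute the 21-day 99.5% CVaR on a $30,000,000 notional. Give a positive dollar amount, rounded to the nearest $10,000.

$9,300,000

σ_{21d} = 2.34% × √21 = 10.723%.
ES multiplier = φ(z)/(1−α) = 0.014453/0.005 = 2.891.
ES = 10.723% × 2.891 = 31.000%; on $30,000,000: $9,300,000.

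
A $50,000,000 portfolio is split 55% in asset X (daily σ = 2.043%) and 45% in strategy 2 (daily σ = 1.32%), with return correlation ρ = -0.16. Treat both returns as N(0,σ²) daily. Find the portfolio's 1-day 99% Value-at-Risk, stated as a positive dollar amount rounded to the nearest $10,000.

$1,380,000

σ_p² = 0.55²·2.043² + 0.45²·1.32² + 2·-0.16·0.55·0.45·2.043·1.32 = 1.4018 (%²).
σ_p = √1.4018 = 1.184%.
At 99%, z = 2.326.
VaR = 2.326 × 1.184% = 2.754%; on $50,000,000 that is $1,377,000.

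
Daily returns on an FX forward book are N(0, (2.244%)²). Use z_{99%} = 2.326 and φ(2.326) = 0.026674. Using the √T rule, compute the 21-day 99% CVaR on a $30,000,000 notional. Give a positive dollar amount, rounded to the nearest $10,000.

σ_{21d} = 2.244% × √21 = 10.283%.
ES multiplier = φ(z)/(1−α) = 0.026674/0.01 = 2.667.
ES = 10.283% × 2.667 = 27.425%; on $30,000,000: $8,227,500.

$8,230,000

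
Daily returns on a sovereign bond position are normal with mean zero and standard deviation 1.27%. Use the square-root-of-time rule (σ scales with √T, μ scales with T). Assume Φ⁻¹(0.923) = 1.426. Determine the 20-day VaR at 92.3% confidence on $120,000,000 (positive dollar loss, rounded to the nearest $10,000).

σ_{20d} = 1.27% × √20 = 5.680%.
VaR = 1.426 × 5.680% = 8.100%.
On $120,000,000: 0.08100 × $120,000,000 = $9,720,000.

$9,720,000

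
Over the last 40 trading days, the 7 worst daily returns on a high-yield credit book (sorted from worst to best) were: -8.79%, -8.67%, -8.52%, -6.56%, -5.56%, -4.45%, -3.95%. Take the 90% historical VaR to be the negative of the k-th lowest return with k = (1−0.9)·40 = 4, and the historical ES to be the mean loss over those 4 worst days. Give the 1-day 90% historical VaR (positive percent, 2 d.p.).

k = 4; the 4th lowest return is -6.56%, so VaR = 6.56%.

6.56%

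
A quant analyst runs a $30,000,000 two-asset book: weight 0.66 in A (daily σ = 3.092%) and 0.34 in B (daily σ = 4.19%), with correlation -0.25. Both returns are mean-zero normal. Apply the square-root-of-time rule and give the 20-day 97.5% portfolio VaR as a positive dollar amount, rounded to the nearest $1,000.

σ_p = √(0.66²·3.092² + 0.34²·4.19² + 2·-0.25·0.66·0.34·3.092·4.19) = 2.177%.
σ_{20d} = 2.177% × √20 = 9.736%.
z(97.5%) = 1.960.
VaR = 1.960 × 9.736% = 19.083%; on $30,000,000 that is $5,724,900.

$5,725,000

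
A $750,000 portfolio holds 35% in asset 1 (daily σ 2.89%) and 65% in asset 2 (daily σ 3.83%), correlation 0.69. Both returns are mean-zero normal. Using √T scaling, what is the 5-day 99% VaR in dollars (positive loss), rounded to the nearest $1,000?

σ_p = √(0.35²·2.89² + 0.65²·3.83² + 2·0.69·0.35·0.65·2.89·3.83) = 3.270%.
σ_{5d} = 3.270% × √5 = 7.312%.
z(99%) = 2.326.
VaR = 2.326 × 7.312% = 17.008%; on $750,000 that is $127,560.

$128,000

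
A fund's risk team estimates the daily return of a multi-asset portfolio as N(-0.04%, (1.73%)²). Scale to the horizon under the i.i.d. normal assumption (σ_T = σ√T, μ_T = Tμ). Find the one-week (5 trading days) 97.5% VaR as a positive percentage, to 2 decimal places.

At 97.5%, z = 1.960.
σ_{5d} = 1.73% × √5 = 3.868%; μ_{5d} = 5 × -0.04% = -0.200%.
VaR = −(-0.200%) + 1.960 × 3.868% = 7.781%.

7.78%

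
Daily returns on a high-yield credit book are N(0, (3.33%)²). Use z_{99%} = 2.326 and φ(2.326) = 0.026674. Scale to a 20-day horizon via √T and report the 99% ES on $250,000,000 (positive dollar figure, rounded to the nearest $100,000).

$99,300,000

σ_{20d} = 3.33% × √20 = 14.892%.
ES multiplier = φ(z)/(1−α) = 0.026674/0.01 = 2.667.
ES = 14.892% × 2.667 = 39.717%; on $250,000,000: $99,292,500.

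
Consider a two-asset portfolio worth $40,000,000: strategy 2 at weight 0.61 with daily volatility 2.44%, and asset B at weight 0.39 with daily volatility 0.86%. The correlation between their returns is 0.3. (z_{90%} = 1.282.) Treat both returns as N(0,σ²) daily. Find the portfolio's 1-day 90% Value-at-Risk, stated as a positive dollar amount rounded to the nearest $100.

$831,200

σ_p² = 0.61²·2.44² + 0.39²·0.86² + 2·0.3·0.61·0.39·2.44·0.86 = 2.6274 (%²).
σ_p = √2.6274 = 1.621%.
VaR = 1.282 × 1.621% = 2.078%; on $40,000,000 that is $831,200.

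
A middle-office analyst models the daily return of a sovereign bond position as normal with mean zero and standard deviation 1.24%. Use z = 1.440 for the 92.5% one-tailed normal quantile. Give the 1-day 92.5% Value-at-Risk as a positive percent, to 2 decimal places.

1.79%

VaR = z·σ = 1.440 × 1.24% = 1.786%.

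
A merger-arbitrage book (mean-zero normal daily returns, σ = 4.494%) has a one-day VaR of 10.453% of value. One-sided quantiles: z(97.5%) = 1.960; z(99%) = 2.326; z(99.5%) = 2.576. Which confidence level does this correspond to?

99%

Implied z = VaR/σ = 10.453 / 4.494 = 2.326.
This matches z(99%) = 2.326.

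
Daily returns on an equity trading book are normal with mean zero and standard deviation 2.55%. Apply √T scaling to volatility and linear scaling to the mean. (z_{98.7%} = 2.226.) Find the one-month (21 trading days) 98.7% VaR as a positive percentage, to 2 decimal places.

26.01%

σ_{21d} = 2.55% × √21 = 11.686%.
VaR = 2.226 × 11.686% = 26.013%.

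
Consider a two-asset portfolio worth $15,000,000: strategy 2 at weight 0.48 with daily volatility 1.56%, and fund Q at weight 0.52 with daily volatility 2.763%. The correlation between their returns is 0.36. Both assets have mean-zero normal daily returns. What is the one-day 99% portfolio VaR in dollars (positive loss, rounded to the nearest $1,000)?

σ_p² = 0.48²·1.56² + 0.52²·2.763² + 2·0.36·0.48·0.52·1.56·2.763 = 3.3996 (%²).
σ_p = √3.3996 = 1.844%.
At 99%, z = 2.326.
VaR = 2.326 × 1.844% = 4.289%; on $15,000,000 that is $643,350.

$643,000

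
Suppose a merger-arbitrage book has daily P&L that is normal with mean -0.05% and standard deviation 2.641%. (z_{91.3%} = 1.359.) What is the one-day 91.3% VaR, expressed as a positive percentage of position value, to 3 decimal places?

VaR = −μ + z·σ = −(-0.05%) + 1.359 × 2.641% = 3.639%.

3.639%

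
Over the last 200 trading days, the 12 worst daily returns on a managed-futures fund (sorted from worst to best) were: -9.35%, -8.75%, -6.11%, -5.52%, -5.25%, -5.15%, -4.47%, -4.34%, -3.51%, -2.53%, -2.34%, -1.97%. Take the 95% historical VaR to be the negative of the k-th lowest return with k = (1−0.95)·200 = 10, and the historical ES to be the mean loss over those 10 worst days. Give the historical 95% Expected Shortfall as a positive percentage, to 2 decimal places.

The 10 worst returns sum to -54.98%.
ES = −(-54.98%) / 10 = 5.498% ≈ 5.50%.

5.50%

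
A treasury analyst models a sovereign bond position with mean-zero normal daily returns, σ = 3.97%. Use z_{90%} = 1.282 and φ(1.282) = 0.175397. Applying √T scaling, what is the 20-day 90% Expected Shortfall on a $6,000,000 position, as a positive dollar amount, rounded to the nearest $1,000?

σ_{20d} = 3.97% × √20 = 17.754%.
ES multiplier = φ(z)/(1−α) = 0.175397/0.1 = 1.754.
ES = 17.754% × 1.754 = 31.141%; on $6,000,000: $1,868,460.

$1,868,000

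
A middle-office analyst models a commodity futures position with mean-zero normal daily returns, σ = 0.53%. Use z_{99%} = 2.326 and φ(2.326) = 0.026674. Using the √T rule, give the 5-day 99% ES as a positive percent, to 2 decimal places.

3.16%

σ_{5d} = 0.53% × √5 = 1.185%.
ES multiplier = φ(z)/(1−α) = 0.026674/0.01 = 2.667.
ES = 1.185% × 2.667 = 3.160%.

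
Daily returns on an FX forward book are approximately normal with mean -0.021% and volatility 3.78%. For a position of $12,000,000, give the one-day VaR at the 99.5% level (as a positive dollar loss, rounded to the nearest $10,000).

At 99.5% one-sided, z = 2.576.
VaR = −μ + z·σ = −(-0.021%) + 2.576 × 3.78% = 9.758%.
On $12,000,000: 0.09758 × $12,000,000 = $1,170,960.

$1,170,000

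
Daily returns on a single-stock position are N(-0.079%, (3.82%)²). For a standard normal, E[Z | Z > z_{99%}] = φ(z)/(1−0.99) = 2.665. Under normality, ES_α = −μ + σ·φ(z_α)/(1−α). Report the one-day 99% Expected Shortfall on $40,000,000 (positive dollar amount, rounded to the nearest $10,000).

$4,100,000

ES = −(-0.079%) + 3.82% × 2.665 = 10.259%.
On $40,000,000: 0.10259 × $40,000,000 = $4,103,600.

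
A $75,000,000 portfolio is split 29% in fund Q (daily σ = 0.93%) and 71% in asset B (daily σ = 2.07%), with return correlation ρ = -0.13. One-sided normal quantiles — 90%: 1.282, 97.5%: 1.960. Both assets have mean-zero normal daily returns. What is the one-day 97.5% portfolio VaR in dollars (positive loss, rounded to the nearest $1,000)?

$2,145,000

σ_p² = 0.29²·0.93² + 0.71²·2.07² + 2·-0.13·0.29·0.71·0.93·2.07 = 2.1297 (%²).
σ_p = √2.1297 = 1.459%.
VaR = 1.960 × 1.459% = 2.860%; on $75,000,000 that is $2,145,000.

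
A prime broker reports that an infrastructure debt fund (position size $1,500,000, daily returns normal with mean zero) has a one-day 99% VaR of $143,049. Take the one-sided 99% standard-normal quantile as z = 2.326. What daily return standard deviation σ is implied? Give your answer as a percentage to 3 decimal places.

4.100%

VaR as a fraction: $143,049 / $1,500,000 = 9.537%.
σ = VaR / z = 9.537% / 2.326 = 4.100%.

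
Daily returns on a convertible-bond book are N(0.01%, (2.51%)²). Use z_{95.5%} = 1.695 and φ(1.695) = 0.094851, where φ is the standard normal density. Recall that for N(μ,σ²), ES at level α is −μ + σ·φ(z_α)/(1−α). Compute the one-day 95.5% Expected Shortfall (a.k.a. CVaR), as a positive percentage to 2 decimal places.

Tail multiplier: φ(z)/(1−α) = 0.094851 / 0.045 = 2.108.
ES = −(0.01%) + 2.51% × 2.108 = 5.281%.

5.28%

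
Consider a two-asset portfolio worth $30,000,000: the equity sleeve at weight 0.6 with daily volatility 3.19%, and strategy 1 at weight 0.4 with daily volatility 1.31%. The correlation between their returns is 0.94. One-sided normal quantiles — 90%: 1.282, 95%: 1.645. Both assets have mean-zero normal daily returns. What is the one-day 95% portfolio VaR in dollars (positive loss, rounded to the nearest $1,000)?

$1,191,000

σ_p² = 0.6²·3.19² + 0.4²·1.31² + 2·0.94·0.6·0.4·3.19·1.31 = 5.8235 (%²).
σ_p = √5.8235 = 2.413%.
VaR = 1.645 × 2.413% = 3.969%; on $30,000,000 that is $1,190,700.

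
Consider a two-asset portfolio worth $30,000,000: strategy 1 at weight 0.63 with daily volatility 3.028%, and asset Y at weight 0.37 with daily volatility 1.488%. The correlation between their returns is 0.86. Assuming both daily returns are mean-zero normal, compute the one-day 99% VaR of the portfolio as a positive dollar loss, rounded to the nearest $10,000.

σ_p² = 0.63²·3.028² + 0.37²·1.488² + 2·0.86·0.63·0.37·3.028·1.488 = 5.7487 (%²).
σ_p = √5.7487 = 2.398%.
At 99%, z = 2.326.
VaR = 2.326 × 2.398% = 5.578%; on $30,000,000 that is $1,673,400.

$1,670,000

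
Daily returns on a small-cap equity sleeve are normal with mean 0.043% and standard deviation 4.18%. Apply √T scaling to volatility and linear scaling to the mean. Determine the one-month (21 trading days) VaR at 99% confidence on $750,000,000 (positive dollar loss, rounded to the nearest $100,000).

At 99%, z = 2.326.
σ_{21d} = 4.18% × √21 = 19.155%; μ_{21d} = 21 × 0.043% = 0.903%.
VaR = −(0.903%) + 2.326 × 19.155% = 43.652%.
On $750,000,000: 0.43652 × $750,000,000 = $327,390,000.

$327,400,000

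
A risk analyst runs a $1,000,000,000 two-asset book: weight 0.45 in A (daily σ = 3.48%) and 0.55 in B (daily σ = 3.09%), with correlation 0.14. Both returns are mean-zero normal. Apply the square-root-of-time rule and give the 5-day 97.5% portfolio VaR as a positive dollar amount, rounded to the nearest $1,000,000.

σ_p = √(0.45²·3.48² + 0.55²·3.09² + 2·0.14·0.45·0.55·3.48·3.09) = 2.467%.
σ_{5d} = 2.467% × √5 = 5.516%.
z(97.5%) = 1.960.
VaR = 1.960 × 5.516% = 10.811%; on $1,000,000,000 that is $108,110,000.

$108,000,000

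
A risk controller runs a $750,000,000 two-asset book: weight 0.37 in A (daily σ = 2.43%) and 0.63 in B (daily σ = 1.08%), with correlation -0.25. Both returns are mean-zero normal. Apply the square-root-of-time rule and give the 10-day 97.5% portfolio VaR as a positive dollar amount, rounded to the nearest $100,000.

$45,700,000

σ_p = √(0.37²·2.43² + 0.63²·1.08² + 2·-0.25·0.37·0.63·2.43·1.08) = 0.983%.
σ_{10d} = 0.983% × √10 = 3.109%.
z(97.5%) = 1.960.
VaR = 1.960 × 3.109% = 6.094%; on $750,000,000 that is $45,705,000.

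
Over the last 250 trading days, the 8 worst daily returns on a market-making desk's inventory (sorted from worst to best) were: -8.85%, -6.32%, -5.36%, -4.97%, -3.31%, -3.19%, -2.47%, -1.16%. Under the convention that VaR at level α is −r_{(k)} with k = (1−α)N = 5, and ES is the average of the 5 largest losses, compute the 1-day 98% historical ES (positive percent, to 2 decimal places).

5.76%

The 5 worst returns sum to -28.81%.
ES = −(-28.81%) / 5 = 5.762% ≈ 5.76%.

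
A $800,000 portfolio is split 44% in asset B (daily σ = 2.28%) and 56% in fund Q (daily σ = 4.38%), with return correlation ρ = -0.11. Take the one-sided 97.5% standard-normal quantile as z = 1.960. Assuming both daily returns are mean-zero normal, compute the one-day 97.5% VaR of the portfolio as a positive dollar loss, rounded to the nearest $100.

σ_p² = 0.44²·2.28² + 0.56²·4.38² + 2·-0.11·0.44·0.56·2.28·4.38 = 6.4813 (%²).
σ_p = √6.4813 = 2.546%.
VaR = 1.960 × 2.546% = 4.990%; on $800,000 that is $39,920.

$39,900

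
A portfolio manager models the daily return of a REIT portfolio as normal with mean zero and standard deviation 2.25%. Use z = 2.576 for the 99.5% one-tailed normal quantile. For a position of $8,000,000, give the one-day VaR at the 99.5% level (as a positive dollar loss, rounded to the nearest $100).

VaR = z·σ = 2.576 × 2.25% = 5.796%.
On $8,000,000: 0.05796 × $8,000,000 = $463,680.

$463,700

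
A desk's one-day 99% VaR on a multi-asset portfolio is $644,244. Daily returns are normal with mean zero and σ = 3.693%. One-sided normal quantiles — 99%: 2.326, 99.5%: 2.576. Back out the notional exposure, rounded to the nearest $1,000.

$7,500,000

VaR as a fraction of value: z·σ = 2.326 × 3.693% = 8.58992%.
Position = $644,244 / 0.0858992 = $7,500,002.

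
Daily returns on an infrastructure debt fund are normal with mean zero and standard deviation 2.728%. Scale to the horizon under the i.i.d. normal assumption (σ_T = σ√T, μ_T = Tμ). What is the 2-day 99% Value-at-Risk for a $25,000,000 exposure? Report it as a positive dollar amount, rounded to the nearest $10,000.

At 99%, z = 2.326.
σ_{2d} = 2.728% × √2 = 3.858%.
VaR = 2.326 × 3.858% = 8.974%.
On $25,000,000: 0.08974 × $25,000,000 = $2,243,500.

$2,240,000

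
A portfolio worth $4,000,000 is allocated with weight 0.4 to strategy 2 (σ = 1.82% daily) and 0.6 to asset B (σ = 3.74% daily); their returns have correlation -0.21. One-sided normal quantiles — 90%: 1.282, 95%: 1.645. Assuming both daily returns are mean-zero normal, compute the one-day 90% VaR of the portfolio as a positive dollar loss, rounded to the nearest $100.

σ_p² = 0.4²·1.82² + 0.6²·3.74² + 2·-0.21·0.4·0.6·1.82·3.74 = 4.8794 (%²).
σ_p = √4.8794 = 2.209%.
VaR = 1.282 × 2.209% = 2.832%; on $4,000,000 that is $113,280.

$113,300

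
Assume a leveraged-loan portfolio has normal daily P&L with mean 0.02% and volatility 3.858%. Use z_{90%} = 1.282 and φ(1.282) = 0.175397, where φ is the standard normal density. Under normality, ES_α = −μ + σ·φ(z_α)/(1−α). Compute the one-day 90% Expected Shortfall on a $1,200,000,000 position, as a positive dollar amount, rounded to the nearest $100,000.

Tail multiplier: φ(z)/(1−α) = 0.175397 / 0.1 = 1.754.
ES = −(0.02%) + 3.858% × 1.754 = 6.747%.
On $1,200,000,000: 0.06747 × $1,200,000,000 = $80,964,000.

$81,000,000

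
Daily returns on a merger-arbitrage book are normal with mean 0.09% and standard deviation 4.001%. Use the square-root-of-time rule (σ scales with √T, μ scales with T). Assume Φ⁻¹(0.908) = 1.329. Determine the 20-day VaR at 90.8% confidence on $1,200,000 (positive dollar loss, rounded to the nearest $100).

σ_{20d} = 4.001% × √20 = 17.893%; μ_{20d} = 20 × 0.09% = 1.800%.
VaR = −(1.800%) + 1.329 × 17.893% = 21.980%.
On $1,200,000: 0.21980 × $1,200,000 = $263,760.

$263,800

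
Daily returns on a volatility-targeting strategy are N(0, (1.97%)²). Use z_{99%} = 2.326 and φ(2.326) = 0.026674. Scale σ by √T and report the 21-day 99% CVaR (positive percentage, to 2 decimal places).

24.08%

σ_{21d} = 1.97% × √21 = 9.028%.
ES multiplier = φ(z)/(1−α) = 0.026674/0.01 = 2.667.
ES = 9.028% × 2.667 = 24.078%.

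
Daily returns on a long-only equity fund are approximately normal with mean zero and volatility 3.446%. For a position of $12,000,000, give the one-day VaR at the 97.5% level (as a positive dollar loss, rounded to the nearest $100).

$810,500

At 97.5% one-sided, z = 1.960.
VaR = z·σ = 1.960 × 3.446% = 6.754%.
On $12,000,000: 0.06754 × $12,000,000 = $810,480.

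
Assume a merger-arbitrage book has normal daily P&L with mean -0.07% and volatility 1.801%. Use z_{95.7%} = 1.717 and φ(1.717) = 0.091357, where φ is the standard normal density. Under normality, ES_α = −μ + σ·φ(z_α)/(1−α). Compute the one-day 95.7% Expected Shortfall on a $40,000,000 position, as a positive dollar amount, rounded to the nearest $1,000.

$1,559,000

Tail multiplier: φ(z)/(1−α) = 0.091357 / 0.043 = 2.125.
ES = −(-0.07%) + 1.801% × 2.125 = 3.897%.
On $40,000,000: 0.03897 × $40,000,000 = $1,558,800.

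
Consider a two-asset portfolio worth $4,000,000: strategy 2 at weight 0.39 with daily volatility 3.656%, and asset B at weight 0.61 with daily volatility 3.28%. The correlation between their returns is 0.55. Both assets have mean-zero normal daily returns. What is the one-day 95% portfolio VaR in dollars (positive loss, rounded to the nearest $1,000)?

σ_p² = 0.39²·3.656² + 0.61²·3.28² + 2·0.55·0.39·0.61·3.656·3.28 = 9.1743 (%²).
σ_p = √9.1743 = 3.029%.
At 95%, z = 1.645.
VaR = 1.645 × 3.029% = 4.983%; on $4,000,000 that is $199,320.

$199,000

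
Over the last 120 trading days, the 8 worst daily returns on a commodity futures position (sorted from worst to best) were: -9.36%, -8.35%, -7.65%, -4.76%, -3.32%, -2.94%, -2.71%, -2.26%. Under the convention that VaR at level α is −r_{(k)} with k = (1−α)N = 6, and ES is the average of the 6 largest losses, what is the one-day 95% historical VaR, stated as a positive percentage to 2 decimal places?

2.94%

k = 6; the 6th lowest return is -2.94%, so VaR = 2.94%.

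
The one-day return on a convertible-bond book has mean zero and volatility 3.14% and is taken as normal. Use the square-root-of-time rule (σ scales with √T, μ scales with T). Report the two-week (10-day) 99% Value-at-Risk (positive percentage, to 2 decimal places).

23.10%

At 99%, z = 2.326.
σ_{10d} = 3.14% × √10 = 9.930%.
VaR = 2.326 × 9.930% = 23.097%.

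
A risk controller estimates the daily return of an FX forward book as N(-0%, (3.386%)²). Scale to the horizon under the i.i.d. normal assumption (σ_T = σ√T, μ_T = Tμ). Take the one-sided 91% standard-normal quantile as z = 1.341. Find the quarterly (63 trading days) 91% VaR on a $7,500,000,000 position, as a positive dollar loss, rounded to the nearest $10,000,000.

σ_{63d} = 3.386% × √63 = 26.876%.
VaR = 1.341 × 26.876% = 36.041%.
On $7,500,000,000: 0.36041 × $7,500,000,000 = $2,703,075,000.

$2,700,000,000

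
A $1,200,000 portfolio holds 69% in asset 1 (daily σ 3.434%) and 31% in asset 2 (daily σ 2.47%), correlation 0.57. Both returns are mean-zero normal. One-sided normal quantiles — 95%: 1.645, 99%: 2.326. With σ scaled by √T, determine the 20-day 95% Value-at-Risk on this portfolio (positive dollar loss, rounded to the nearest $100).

σ_p = √(0.69²·3.434² + 0.31²·2.47² + 2·0.57·0.69·0.31·3.434·2.47) = 2.876%.
σ_{20d} = 2.876% × √20 = 12.862%.
VaR = 1.645 × 12.862% = 21.158%; on $1,200,000 that is $253,896.

$253,900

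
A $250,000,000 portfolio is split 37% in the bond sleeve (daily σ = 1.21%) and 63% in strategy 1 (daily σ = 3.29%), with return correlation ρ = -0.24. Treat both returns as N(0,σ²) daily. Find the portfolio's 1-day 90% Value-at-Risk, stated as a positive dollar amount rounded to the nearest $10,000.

σ_p² = 0.37²·1.21² + 0.63²·3.29² + 2·-0.24·0.37·0.63·1.21·3.29 = 4.0511 (%²).
σ_p = √4.0511 = 2.013%.
At 90%, z = 1.282.
VaR = 1.282 × 2.013% = 2.581%; on $250,000,000 that is $6,452,500.

$6,450,000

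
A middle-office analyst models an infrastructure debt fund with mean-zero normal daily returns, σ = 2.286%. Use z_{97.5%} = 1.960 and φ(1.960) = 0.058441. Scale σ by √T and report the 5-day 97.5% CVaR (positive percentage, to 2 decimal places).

11.95%

σ_{5d} = 2.286% × √5 = 5.112%.
ES multiplier = φ(z)/(1−α) = 0.058441/0.025 = 2.338.
ES = 5.112% × 2.338 = 11.952%.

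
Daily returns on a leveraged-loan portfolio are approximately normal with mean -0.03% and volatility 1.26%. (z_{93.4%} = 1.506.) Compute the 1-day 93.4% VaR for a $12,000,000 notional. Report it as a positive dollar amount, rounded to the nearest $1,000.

VaR = −μ + z·σ = −(-0.03%) + 1.506 × 1.26% = 1.928%.
On $12,000,000: 0.01928 × $12,000,000 = $231,360.

$231,000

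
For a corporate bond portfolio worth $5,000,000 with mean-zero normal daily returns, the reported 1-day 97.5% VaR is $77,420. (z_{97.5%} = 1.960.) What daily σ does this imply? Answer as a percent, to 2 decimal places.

VaR as a fraction: $77,420 / $5,000,000 = 1.548%.
σ = VaR / z = 1.548% / 1.960 = 0.790%.

0.79%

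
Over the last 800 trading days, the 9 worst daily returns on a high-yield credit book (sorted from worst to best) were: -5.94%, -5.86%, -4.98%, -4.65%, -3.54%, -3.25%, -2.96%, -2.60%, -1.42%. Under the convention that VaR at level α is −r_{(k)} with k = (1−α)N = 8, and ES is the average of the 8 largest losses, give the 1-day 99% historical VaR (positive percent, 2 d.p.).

k = 8; the 8th lowest return is -2.60%, so VaR = 2.60%.

2.60%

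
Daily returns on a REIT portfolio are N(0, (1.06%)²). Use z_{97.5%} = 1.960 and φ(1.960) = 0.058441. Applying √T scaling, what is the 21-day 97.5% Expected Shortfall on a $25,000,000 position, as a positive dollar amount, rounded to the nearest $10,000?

$2,840,000

σ_{21d} = 1.06% × √21 = 4.858%.
ES multiplier = φ(z)/(1−α) = 0.058441/0.025 = 2.338.
ES = 4.858% × 2.338 = 11.358%; on $25,000,000: $2,839,500.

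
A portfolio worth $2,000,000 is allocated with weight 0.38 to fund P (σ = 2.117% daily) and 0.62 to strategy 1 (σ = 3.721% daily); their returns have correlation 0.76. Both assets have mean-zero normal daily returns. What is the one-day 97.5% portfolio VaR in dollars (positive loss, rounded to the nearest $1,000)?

σ_p² = 0.38²·2.117² + 0.62²·3.721² + 2·0.76·0.38·0.62·2.117·3.721 = 8.7905 (%²).
σ_p = √8.7905 = 2.965%.
At 97.5%, z = 1.960.
VaR = 1.960 × 2.965% = 5.811%; on $2,000,000 that is $116,220.

$116,000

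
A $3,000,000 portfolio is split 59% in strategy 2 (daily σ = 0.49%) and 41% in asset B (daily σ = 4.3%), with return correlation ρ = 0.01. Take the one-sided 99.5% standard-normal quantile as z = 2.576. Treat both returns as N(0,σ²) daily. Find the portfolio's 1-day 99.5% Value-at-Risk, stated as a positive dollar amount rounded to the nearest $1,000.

σ_p² = 0.59²·0.49² + 0.41²·4.3² + 2·0.01·0.59·0.41·0.49·4.3 = 3.2019 (%²).
σ_p = √3.2019 = 1.789%.
VaR = 2.576 × 1.789% = 4.608%; on $3,000,000 that is $138,240.

$138,000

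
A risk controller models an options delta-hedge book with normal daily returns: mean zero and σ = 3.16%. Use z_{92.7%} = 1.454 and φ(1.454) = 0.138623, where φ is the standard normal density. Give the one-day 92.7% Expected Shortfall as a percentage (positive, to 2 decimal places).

Tail multiplier: φ(z)/(1−α) = 0.138623 / 0.073 = 1.899.
ES = 3.16% × 1.899 = 6.001%.

6.00%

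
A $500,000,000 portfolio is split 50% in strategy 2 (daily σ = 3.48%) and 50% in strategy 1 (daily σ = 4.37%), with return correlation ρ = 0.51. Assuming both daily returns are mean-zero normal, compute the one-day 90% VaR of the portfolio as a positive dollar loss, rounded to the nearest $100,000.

σ_p² = 0.5²·3.48² + 0.5²·4.37² + 2·0.51·0.5·0.5·3.48·4.37 = 11.6798 (%²).
σ_p = √11.6798 = 3.418%.
At 90%, z = 1.282.
VaR = 1.282 × 3.418% = 4.382%; on $500,000,000 that is $21,910,000.

$21,900,000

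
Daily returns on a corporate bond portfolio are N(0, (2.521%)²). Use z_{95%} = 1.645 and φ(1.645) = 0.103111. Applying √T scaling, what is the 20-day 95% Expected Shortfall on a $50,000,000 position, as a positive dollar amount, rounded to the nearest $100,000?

σ_{20d} = 2.521% × √20 = 11.274%.
ES multiplier = φ(z)/(1−α) = 0.103111/0.05 = 2.062.
ES = 11.274% × 2.062 = 23.247%; on $50,000,000: $11,623,500.

$11,600,000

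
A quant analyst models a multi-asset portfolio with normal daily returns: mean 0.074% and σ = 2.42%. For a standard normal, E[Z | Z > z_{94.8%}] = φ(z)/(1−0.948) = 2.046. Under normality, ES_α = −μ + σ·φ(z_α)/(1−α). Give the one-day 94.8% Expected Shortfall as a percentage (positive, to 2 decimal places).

4.88%

ES = −(0.074%) + 2.42% × 2.046 = 4.877%.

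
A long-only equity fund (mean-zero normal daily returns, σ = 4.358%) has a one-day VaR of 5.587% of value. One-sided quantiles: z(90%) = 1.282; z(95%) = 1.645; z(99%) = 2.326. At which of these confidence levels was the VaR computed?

Implied z = VaR/σ = 5.587 / 4.358 = 1.282.
This matches z(90%) = 1.282.

90%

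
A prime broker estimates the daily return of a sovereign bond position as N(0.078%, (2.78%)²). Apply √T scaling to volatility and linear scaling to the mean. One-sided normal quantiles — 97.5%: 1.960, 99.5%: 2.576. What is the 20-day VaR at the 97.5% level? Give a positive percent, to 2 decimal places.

22.81%

σ_{20d} = 2.78% × √20 = 12.433%; μ_{20d} = 20 × 0.078% = 1.560%.
VaR = −(1.560%) + 1.960 × 12.433% = 22.809%.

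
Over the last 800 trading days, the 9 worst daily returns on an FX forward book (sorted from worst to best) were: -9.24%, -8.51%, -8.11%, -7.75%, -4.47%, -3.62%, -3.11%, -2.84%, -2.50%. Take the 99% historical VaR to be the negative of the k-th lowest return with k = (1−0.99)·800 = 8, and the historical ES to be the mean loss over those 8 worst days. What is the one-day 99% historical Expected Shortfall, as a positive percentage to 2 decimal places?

5.96%

The 8 worst returns sum to -47.65%.
ES = −(-47.65%) / 8 = 5.95625% ≈ 5.96%.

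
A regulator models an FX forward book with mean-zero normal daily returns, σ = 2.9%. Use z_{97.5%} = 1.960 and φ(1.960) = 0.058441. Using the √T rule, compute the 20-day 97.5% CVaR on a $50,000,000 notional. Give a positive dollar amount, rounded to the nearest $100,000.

$15,200,000

σ_{20d} = 2.9% × √20 = 12.969%.
ES multiplier = φ(z)/(1−α) = 0.058441/0.025 = 2.338.
ES = 12.969% × 2.338 = 30.322%; on $50,000,000: $15,161,000.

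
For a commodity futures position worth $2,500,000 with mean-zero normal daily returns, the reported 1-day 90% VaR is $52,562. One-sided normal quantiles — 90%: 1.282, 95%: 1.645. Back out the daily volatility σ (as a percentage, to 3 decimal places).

1.640%

VaR as a fraction: $52,562 / $2,500,000 = 2.102%.
σ = VaR / z = 2.102% / 1.282 = 1.640%.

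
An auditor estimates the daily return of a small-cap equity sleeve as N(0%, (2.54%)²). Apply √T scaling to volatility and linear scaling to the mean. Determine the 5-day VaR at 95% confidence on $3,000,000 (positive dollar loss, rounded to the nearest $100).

At 95%, z = 1.645.
σ_{5d} = 2.54% × √5 = 5.680%.
VaR = 1.645 × 5.680% = 9.344%.
On $3,000,000: 0.09344 × $3,000,000 = $280,320.

$280,300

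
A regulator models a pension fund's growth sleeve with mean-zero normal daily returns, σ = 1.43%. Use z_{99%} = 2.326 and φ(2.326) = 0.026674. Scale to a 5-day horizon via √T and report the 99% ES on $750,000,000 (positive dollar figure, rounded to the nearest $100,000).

$64,000,000

σ_{5d} = 1.43% × √5 = 3.198%.
ES multiplier = φ(z)/(1−α) = 0.026674/0.01 = 2.667.
ES = 3.198% × 2.667 = 8.529%; on $750,000,000: $63,967,500.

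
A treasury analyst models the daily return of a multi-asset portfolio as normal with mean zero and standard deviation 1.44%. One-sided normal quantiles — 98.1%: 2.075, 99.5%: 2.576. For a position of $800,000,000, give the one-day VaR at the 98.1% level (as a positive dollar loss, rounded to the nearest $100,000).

$23,900,000

VaR = z·σ = 2.075 × 1.44% = 2.988%.
On $800,000,000: 0.02988 × $800,000,000 = $23,904,000.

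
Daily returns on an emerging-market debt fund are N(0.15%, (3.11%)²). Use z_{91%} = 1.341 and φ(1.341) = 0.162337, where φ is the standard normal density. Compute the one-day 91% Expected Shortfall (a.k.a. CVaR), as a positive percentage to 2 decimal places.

5.46%

Tail multiplier: φ(z)/(1−α) = 0.162337 / 0.09 = 1.804.
ES = −(0.15%) + 3.11% × 1.804 = 5.460%.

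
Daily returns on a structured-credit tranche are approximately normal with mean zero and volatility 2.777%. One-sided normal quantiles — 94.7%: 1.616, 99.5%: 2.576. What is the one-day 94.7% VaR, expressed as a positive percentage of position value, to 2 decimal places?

4.49%

VaR = z·σ = 1.616 × 2.777% = 4.488%.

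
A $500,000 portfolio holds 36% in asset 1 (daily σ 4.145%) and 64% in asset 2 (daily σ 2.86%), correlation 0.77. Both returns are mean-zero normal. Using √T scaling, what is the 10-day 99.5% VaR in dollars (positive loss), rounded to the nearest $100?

$127,400

σ_p = √(0.36²·4.145² + 0.64²·2.86² + 2·0.77·0.36·0.64·4.145·2.86) = 3.128%.
σ_{10d} = 3.128% × √10 = 9.892%.
z(99.5%) = 2.576.
VaR = 2.576 × 9.892% = 25.482%; on $500,000 that is $127,410.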